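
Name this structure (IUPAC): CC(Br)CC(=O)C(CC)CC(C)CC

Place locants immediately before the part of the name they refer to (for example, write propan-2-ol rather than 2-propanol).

Counting along the main chain through the carbonyl gives 9 carbons: the parent is nonane.
The principal characteristic group is a ketone (C=O on an internal carbon), named with the suffix -one.
Choose the numbering such that numbering from this end puts the carbonyl group at C-4 rather than C-6.
That gives the carbonyl at C-4; a bromo group at C-2; an ethyl group at C-5; a methyl group at C-7.
The substituents are ordered alphabetically, ignoring any di-/tri- multipliers.
Putting it together: 2-bromo-5-ethyl-7-methylnonan-4-one.

2-bromo-5-ethyl-7-methylnonan-4-one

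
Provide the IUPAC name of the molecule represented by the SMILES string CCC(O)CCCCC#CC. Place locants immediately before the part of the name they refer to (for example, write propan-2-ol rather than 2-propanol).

dec-8-yn-3-ol

The longest chain bearing the –OH group and the multiple bond is 10 carbons long (decane).
The principal characteristic group is an alcohol (–OH), named with the suffix -ol.
The chain contains a C≡C triple bond, so the unsaturation ending is -yne.
The numbering direction is chosen so that numbering from this end puts the hydroxyl group at C-3 rather than C-8.
With this numbering: the hydroxyl at C-3; the triple bond between C-8 and C-9.
Putting it together: dec-8-yn-3-ol.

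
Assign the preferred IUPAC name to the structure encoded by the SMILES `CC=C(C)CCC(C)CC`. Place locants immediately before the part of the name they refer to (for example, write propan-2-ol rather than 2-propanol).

The longest carbon chain that includes the multiple bond has 8 carbons, so the parent hydride is octane.
A C=C double bond in the chain gives the infix -ene-.
The numbering direction is chosen so that numbering from this end puts the double bond at C-2 rather than C-6.
With this numbering: the double bond between C-2 and C-3; methyl groups at C-3 and C-6.
Assembling the pieces gives 3,6-dimethyloct-2-ene.

3,6-dimethyloct-2-ene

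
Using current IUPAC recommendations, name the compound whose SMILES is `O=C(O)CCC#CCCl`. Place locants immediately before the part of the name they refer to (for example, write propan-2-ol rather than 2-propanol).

6-chlorohex-4-ynoic acid

The longest chain bearing the –COOH group and the multiple bond is 6 carbons long (hexane).
The principal characteristic group is a carboxylic acid (terminal –COOH), named with the suffix -oic acid.
There is one C≡C triple bond, indicated by the ending -yne.
The numbering direction is chosen so that the carboxylic acid carbon is C-1 by definition.
That gives the triple bond between C-4 and C-5; a chloro group at C-6.
Assembling the pieces gives 6-chlorohex-4-ynoic acid.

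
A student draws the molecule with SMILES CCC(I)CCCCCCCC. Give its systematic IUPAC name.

3-iodoundecane

The parent chain contains 11 carbons (undecane).
The numbering direction is chosen so that the substituent locant set {3} is lower than {9} at the first point of difference.
That gives an iodo group at C-3.
The name is 3-iodoundecane.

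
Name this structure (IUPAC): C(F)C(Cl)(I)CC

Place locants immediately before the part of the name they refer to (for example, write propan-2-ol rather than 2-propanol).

The longest carbon chain is 4 atoms: the parent is butane.
Choose the numbering such that the substituent locant set {1,2,2} is lower than {3,3,4} at the first point of difference.
That gives a chloro group at C-2; a fluoro group at C-1; an iodo group at C-2.
Substituent prefixes are cited in alphabetical order (multiplying prefixes like di-/tri- are ignored for ordering).
Putting it together: 2-chloro-1-fluoro-2-iodobutane.

2-chloro-1-fluoro-2-iodobutane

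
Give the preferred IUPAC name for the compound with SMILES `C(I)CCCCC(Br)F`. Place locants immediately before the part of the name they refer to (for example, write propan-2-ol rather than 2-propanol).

1-bromo-1-fluoro-6-iodohexane

The longest carbon chain is 6 atoms: the parent is hexane.
Choose the numbering such that the substituent locant set {1,1,6} is lower than {1,6,6} at the first point of difference.
That gives a bromo group at C-1; a fluoro group at C-1; an iodo group at C-6.
Substituent prefixes are cited in alphabetical order (multiplying prefixes like di-/tri- are ignored for ordering).
Putting it together: 1-bromo-1-fluoro-6-iodohexane.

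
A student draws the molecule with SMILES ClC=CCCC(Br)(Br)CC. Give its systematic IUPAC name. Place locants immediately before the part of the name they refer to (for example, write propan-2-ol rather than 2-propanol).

5,5-dibromo-1-chlorohept-1-ene

Counting along the main chain through the multiple bond gives 7 carbons: the parent is heptane.
There is one C=C double bond, indicated by the ending -ene.
The numbering direction is chosen so that numbering from this end puts the double bond at C-1 rather than C-6.
This places the double bond between C-1 and C-2; two bromo groups at C-5; a chloro group at C-1.
The substituents are ordered alphabetically, ignoring any di-/tri- multipliers.
Putting it together: 5,5-dibromo-1-chlorohept-1-ene.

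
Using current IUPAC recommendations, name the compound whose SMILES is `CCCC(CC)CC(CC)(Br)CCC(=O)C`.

Counting along the main chain through the carbonyl gives 10 carbons: the parent is decane.
The principal characteristic group is a ketone (C=O on an internal carbon), named with the suffix -one.
Choose the numbering such that numbering from this end puts the carbonyl group at C-2 rather than C-9.
That gives the carbonyl at C-2; a bromo group at C-5; ethyl groups at C-5 and C-7.
The substituents are ordered alphabetically, ignoring any di-/tri- multipliers.
Assembling the pieces gives 5-bromo-5,7-diethyldecan-2-one.

5-bromo-5,7-diethyldecan-2-one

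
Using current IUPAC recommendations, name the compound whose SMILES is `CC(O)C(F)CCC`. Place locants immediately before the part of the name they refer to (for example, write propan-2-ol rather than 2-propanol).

3-fluorohexan-2-ol

The longest chain bearing the –OH group is 6 carbons long (hexane).
The principal characteristic group is an alcohol (–OH), named with the suffix -ol.
Number the chain so that numbering from this end puts the hydroxyl group at C-2 rather than C-5.
This places the hydroxyl at C-2; a fluoro group at C-3.
Putting it together: 3-fluorohexan-2-ol.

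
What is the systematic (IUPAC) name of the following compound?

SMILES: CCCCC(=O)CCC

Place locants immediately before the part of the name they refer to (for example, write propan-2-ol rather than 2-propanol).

The longest carbon chain that includes the carbonyl has 8 carbons, so the parent hydride is octane.
The highest-priority functional group is a ketone (C=O on an internal carbon), so the name ends in -one.
Number the chain so that numbering from this end puts the carbonyl group at C-4 rather than C-5.
That gives the carbonyl at C-4.
The name is octan-4-one.

octan-4-one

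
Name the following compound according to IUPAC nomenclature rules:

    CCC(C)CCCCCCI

The longest continuous carbon chain has 9 atoms, so the parent hydride is nonane.
The numbering direction is chosen so that the substituent locant set {1,7} is lower than {3,9} at the first point of difference.
This places an iodo group at C-1; a methyl group at C-7.
Prefixes are listed alphabetically: iodo, methyl.
Putting it together: 1-iodo-7-methylnonane.

1-iodo-7-methylnonane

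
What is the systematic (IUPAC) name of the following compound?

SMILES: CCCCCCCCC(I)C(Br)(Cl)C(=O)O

The longest chain bearing the –COOH group is 11 carbons long (undecane).
A carboxylic acid (terminal –COOH) is the principal characteristic group, giving the suffix -oic acid.
Choose the numbering such that the carboxylic acid carbon is C-1 by definition.
This places a bromo group at C-2; a chloro group at C-2; an iodo group at C-3.
Substituent prefixes are cited in alphabetical order (multiplying prefixes like di-/tri- are ignored for ordering).
The name is 2-bromo-2-chloro-3-iodoundecanoic acid.

2-bromo-2-chloro-3-iodoundecanoic acid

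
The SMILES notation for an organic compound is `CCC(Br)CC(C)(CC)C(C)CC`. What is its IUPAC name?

The parent chain contains 8 carbons (octane).
The numbering direction is chosen so that the substituent locant set {3,4,4,6} is lower than {3,5,5,6} at the first point of difference.
This places a bromo group at C-6; an ethyl group at C-4; methyl groups at C-3 and C-4.
The substituents are ordered alphabetically, ignoring any di-/tri- multipliers.
Assembling the pieces gives 6-bromo-4-ethyl-3,4-dimethyloctane.

6-bromo-4-ethyl-3,4-dimethyloctane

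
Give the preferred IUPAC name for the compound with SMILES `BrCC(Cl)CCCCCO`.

Counting along the main chain through the –OH group gives 7 carbons: the parent is heptane.
The principal characteristic group is an alcohol (–OH), named with the suffix -ol.
Number the chain so that numbering from this end puts the hydroxyl group at C-1 rather than C-7.
This places the hydroxyl at C-1; a bromo group at C-7; a chloro group at C-6.
The substituents are ordered alphabetically, ignoring any di-/tri- multipliers.
Assembling the pieces gives 7-bromo-6-chloroheptan-1-ol.

7-bromo-6-chloroheptan-1-ol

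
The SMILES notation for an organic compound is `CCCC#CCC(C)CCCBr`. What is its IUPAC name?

10-bromo-7-methyldec-4-yne

Counting along the main chain through the multiple bond gives 10 carbons: the parent is decane.
A C≡C triple bond in the chain gives the infix -yne-.
Number the chain so that numbering from this end puts the triple bond at C-4 rather than C-6.
That gives the triple bond between C-4 and C-5; a bromo group at C-10; a methyl group at C-7.
Substituent prefixes are cited in alphabetical order (multiplying prefixes like di-/tri- are ignored for ordering).
Putting it together: 10-bromo-7-methyldec-4-yne.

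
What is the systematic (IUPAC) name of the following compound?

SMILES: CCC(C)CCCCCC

The longest continuous carbon chain has 9 atoms, so the parent hydride is nonane.
Number the chain so that the substituent locant set {3} is lower than {7} at the first point of difference.
With this numbering: a methyl group at C-3.
The name is 3-methylnonane.

3-methylnonane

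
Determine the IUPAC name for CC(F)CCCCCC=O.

7-fluorooctanal

Counting along the main chain through the –CHO group gives 8 carbons: the parent is octane.
The principal characteristic group is an aldehyde (terminal –CHO), named with the suffix -al.
Number the chain so that the aldehyde carbon is C-1 by definition.
That gives a fluoro group at C-7.
Assembling the pieces gives 7-fluorooctanal.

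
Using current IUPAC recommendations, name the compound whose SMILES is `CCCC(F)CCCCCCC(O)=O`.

Counting along the main chain through the –COOH group gives 11 carbons: the parent is undecane.
A carboxylic acid (terminal –COOH) is the principal characteristic group, giving the suffix -oic acid.
The numbering direction is chosen so that the carboxylic acid carbon is C-1 by definition.
That gives a fluoro group at C-8.
Putting it together: 8-fluoroundecanoic acid.

8-fluoroundecanoic acid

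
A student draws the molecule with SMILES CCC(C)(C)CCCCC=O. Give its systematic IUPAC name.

The longest chain bearing the –CHO group is 8 carbons long (octane).
The highest-priority functional group is an aldehyde (terminal –CHO), so the name ends in -al.
Number the chain so that the aldehyde carbon is C-1 by definition.
This places two methyl groups at C-6.
The name is 6,6-dimethyloctanal.

6,6-dimethyloctanal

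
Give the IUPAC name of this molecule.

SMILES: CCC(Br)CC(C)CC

The longest continuous carbon chain has 7 atoms, so the parent hydride is heptane.
Choose the numbering such that the locant sets are identical either way, so the alphabetically earlier bromo substituent takes the lower locant (3 rather than 5).
This places a bromo group at C-3; a methyl group at C-5.
Prefixes are listed alphabetically: bromo, methyl.
Assembling the pieces gives 3-bromo-5-methylheptane.

3-bromo-5-methylheptane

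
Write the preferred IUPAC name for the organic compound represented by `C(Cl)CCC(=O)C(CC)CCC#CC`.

The longest chain bearing the carbonyl and the multiple bond is 10 carbons long (decane).
A ketone (C=O on an internal carbon) is the principal characteristic group, giving the suffix -one.
A C≡C triple bond in the chain gives the infix -yne-.
The numbering direction is chosen so that numbering from this end puts the carbonyl group at C-4 rather than C-7.
That gives the carbonyl at C-4; the triple bond between C-8 and C-9; a chloro group at C-1; an ethyl group at C-5.
The substituents are ordered alphabetically, ignoring any di-/tri- multipliers.
Putting it together: 1-chloro-5-ethyldec-8-yn-4-one.

1-chloro-5-ethyldec-8-yn-4-one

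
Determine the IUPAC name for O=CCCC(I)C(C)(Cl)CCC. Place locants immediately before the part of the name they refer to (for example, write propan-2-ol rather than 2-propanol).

The longest chain bearing the –CHO group is 8 carbons long (octane).
An aldehyde (terminal –CHO) is the principal characteristic group, giving the suffix -al.
Choose the numbering such that the aldehyde carbon is C-1 by definition.
With this numbering: a chloro group at C-5; an iodo group at C-4; a methyl group at C-5.
Prefixes are listed alphabetically: chloro, iodo, methyl.
The name is 5-chloro-4-iodo-5-methyloctanal.

5-chloro-4-iodo-5-methyloctanal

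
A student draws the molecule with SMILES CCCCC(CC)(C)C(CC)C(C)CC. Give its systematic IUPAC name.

The longest carbon chain is 9 atoms: the parent is nonane.
Choose the numbering such that the substituent locant set {3,4,5,5} is lower than {5,5,6,7} at the first point of difference.
This places ethyl groups at C-4 and C-5; methyl groups at C-3 and C-5.
The substituents are ordered alphabetically, ignoring any di-/tri- multipliers.
Assembling the pieces gives 4,5-diethyl-3,5-dimethylnonane.

4,5-diethyl-3,5-dimethylnonane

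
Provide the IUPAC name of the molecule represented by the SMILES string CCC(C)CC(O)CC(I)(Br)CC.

3-bromo-3-iodo-7-methylnonan-5-ol

The longest chain bearing the –OH group is 9 carbons long (nonane).
The principal characteristic group is an alcohol (–OH), named with the suffix -ol.
Choose the numbering such that the substituent locant set {3,3,7} is lower than {3,7,7} at the first point of difference.
With this numbering: the hydroxyl at C-5; a bromo group at C-3; an iodo group at C-3; a methyl group at C-7.
Prefixes are listed alphabetically: bromo, iodo, methyl.
Putting it together: 3-bromo-3-iodo-7-methylnonan-5-ol.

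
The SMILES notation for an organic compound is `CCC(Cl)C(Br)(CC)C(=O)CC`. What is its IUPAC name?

4-bromo-5-chloro-4-ethylheptan-3-one

The longest carbon chain that includes the carbonyl has 7 carbons, so the parent hydride is heptane.
The principal characteristic group is a ketone (C=O on an internal carbon), named with the suffix -one.
Choose the numbering such that numbering from this end puts the carbonyl group at C-3 rather than C-5.
With this numbering: the carbonyl at C-3; a bromo group at C-4; a chloro group at C-5; an ethyl group at C-4.
The substituents are ordered alphabetically, ignoring any di-/tri- multipliers.
Putting it together: 4-bromo-5-chloro-4-ethylheptan-3-one.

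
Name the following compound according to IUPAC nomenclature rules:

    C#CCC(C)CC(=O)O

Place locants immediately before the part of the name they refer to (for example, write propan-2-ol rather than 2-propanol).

The longest chain bearing the –COOH group and the multiple bond is 6 carbons long (hexane).
The highest-priority functional group is a carboxylic acid (terminal –COOH), so the name ends in -oic acid.
The chain contains a C≡C triple bond, so the unsaturation ending is -yne.
The numbering direction is chosen so that the carboxylic acid carbon is C-1 by definition.
That gives the triple bond between C-5 and C-6; a methyl group at C-3.
Putting it together: 3-methylhex-5-ynoic acid.

3-methylhex-5-ynoic acid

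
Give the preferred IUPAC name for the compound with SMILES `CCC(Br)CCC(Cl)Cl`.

The longest carbon chain is 6 atoms: the parent is hexane.
Choose the numbering such that the substituent locant set {1,1,4} is lower than {3,6,6} at the first point of difference.
With this numbering: a bromo group at C-4; two chloro groups at C-1.
Substituent prefixes are cited in alphabetical order (multiplying prefixes like di-/tri- are ignored for ordering).
The name is 4-bromo-1,1-dichlorohexane.

4-bromo-1,1-dichlorohexane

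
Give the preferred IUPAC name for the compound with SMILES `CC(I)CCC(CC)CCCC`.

5-ethyl-2-iodononane

The longest carbon chain is 9 atoms: the parent is nonane.
Choose the numbering such that the substituent locant set {2,5} is lower than {5,8} at the first point of difference.
With this numbering: an ethyl group at C-5; an iodo group at C-2.
Prefixes are listed alphabetically: ethyl, iodo.
Assembling the pieces gives 5-ethyl-2-iodononane.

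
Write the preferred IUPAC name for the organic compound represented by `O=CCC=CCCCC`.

oct-3-enal

The longest chain bearing the –CHO group and the multiple bond is 8 carbons long (octane).
The highest-priority functional group is an aldehyde (terminal –CHO), so the name ends in -al.
The chain contains a C=C double bond, so the unsaturation ending is -ene.
The numbering direction is chosen so that the aldehyde carbon is C-1 by definition.
That gives the double bond between C-3 and C-4.
Assembling the pieces gives oct-3-enal.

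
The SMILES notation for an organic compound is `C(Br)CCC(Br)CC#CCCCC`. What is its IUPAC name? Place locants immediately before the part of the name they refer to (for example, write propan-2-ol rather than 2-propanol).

The longest chain bearing the multiple bond is 11 carbons long (undecane).
There is one C≡C triple bond, indicated by the ending -yne.
Choose the numbering such that numbering from this end puts the triple bond at C-5 rather than C-6.
That gives the triple bond between C-5 and C-6; bromo groups at C-8 and C-11.
Assembling the pieces gives 8,11-dibromoundec-5-yne.

8,11-dibromoundec-5-yne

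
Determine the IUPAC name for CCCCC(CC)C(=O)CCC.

Counting along the main chain through the carbonyl gives 9 carbons: the parent is nonane.
A ketone (C=O on an internal carbon) is the principal characteristic group, giving the suffix -one.
Choose the numbering such that numbering from this end puts the carbonyl group at C-4 rather than C-6.
This places the carbonyl at C-4; an ethyl group at C-5.
Putting it together: 5-ethylnonan-4-one.

5-ethylnonan-4-one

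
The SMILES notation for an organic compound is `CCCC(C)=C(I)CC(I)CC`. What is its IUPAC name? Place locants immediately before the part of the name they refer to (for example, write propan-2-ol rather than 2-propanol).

5,7-diiodo-4-methylnon-4-ene

Counting along the main chain through the multiple bond gives 9 carbons: the parent is nonane.
The chain contains a C=C double bond, so the unsaturation ending is -ene.
Choose the numbering such that numbering from this end puts the double bond at C-4 rather than C-5.
This places the double bond between C-4 and C-5; iodo groups at C-5 and C-7; a methyl group at C-4.
Substituent prefixes are cited in alphabetical order (multiplying prefixes like di-/tri- are ignored for ordering).
Assembling the pieces gives 5,7-diiodo-4-methylnon-4-ene.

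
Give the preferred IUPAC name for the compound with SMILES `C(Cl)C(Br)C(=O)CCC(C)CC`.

2-bromo-1-chloro-6-methyloctan-3-one

The longest chain bearing the carbonyl is 8 carbons long (octane).
The highest-priority functional group is a ketone (C=O on an internal carbon), so the name ends in -one.
Choose the numbering such that numbering from this end puts the carbonyl group at C-3 rather than C-6.
That gives the carbonyl at C-3; a bromo group at C-2; a chloro group at C-1; a methyl group at C-6.
Prefixes are listed alphabetically: bromo, chloro, methyl.
Putting it together: 2-bromo-1-chloro-6-methyloctan-3-one.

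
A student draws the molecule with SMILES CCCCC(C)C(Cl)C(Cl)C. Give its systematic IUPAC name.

2,3-dichloro-4-methyloctane

The longest carbon chain is 8 atoms: the parent is octane.
Number the chain so that the substituent locant set {2,3,4} is lower than {5,6,7} at the first point of difference.
This places chloro groups at C-2 and C-3; a methyl group at C-4.
Substituent prefixes are cited in alphabetical order (multiplying prefixes like di-/tri- are ignored for ordering).
The name is 2,3-dichloro-4-methyloctane.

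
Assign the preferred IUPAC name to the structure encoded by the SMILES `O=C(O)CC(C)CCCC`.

The longest carbon chain that includes the –COOH group has 7 carbons, so the parent hydride is heptane.
The principal characteristic group is a carboxylic acid (terminal –COOH), named with the suffix -oic acid.
Choose the numbering such that the carboxylic acid carbon is C-1 by definition.
That gives a methyl group at C-3.
Assembling the pieces gives 3-methylheptanoic acid.

3-methylheptanoic acid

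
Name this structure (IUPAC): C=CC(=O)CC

Counting along the main chain through the carbonyl and the multiple bond gives 5 carbons: the parent is pentane.
The principal characteristic group is a ketone (C=O on an internal carbon), named with the suffix -one.
A C=C double bond in the chain gives the infix -ene-.
Number the chain so that numbering from this end puts the double bond at C-1 rather than C-4.
That gives the carbonyl at C-3; the double bond between C-1 and C-2.
The name is pent-1-en-3-one.

pent-1-en-3-one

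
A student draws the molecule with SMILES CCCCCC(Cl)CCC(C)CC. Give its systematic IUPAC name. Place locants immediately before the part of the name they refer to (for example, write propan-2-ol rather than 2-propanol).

6-chloro-3-methylundecane

The longest carbon chain is 11 atoms: the parent is undecane.
Number the chain so that the substituent locant set {3,6} is lower than {6,9} at the first point of difference.
This places a chloro group at C-6; a methyl group at C-3.
The substituents are ordered alphabetically, ignoring any di-/tri- multipliers.
Putting it together: 6-chloro-3-methylundecane.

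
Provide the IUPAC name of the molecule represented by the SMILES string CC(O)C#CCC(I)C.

The longest chain bearing the –OH group and the multiple bond is 7 carbons long (heptane).
The highest-priority functional group is an alcohol (–OH), so the name ends in -ol.
There is one C≡C triple bond, indicated by the ending -yne.
The numbering direction is chosen so that numbering from this end puts the hydroxyl group at C-2 rather than C-6.
This places the hydroxyl at C-2; the triple bond between C-3 and C-4; an iodo group at C-6.
The name is 6-iodohept-3-yn-2-ol.

6-iodohept-3-yn-2-ol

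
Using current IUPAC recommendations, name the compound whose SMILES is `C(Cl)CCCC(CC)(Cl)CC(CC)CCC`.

1,5-dichloro-5,7-diethyldecane

The parent chain contains 10 carbons (decane).
Choose the numbering such that the substituent locant set {1,5,5,7} is lower than {4,6,6,10} at the first point of difference.
That gives chloro groups at C-1 and C-5; ethyl groups at C-5 and C-7.
Prefixes are listed alphabetically: chloro, ethyl.
Assembling the pieces gives 1,5-dichloro-5,7-diethyldecane.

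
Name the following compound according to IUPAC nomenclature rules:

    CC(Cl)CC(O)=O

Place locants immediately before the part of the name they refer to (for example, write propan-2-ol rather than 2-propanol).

3-chlorobutanoic acid

Counting along the main chain through the –COOH group gives 4 carbons: the parent is butane.
The principal characteristic group is a carboxylic acid (terminal –COOH), named with the suffix -oic acid.
Choose the numbering such that the carboxylic acid carbon is C-1 by definition.
With this numbering: a chloro group at C-3.
Putting it together: 3-chlorobutanoic acid.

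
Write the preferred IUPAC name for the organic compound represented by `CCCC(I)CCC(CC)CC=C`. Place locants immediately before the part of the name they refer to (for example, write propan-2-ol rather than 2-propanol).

4-ethyl-7-iododec-1-ene

The longest chain bearing the multiple bond is 10 carbons long (decane).
A C=C double bond in the chain gives the infix -ene-.
Number the chain so that numbering from this end puts the double bond at C-1 rather than C-9.
That gives the double bond between C-1 and C-2; an ethyl group at C-4; an iodo group at C-7.
Prefixes are listed alphabetically: ethyl, iodo.
Assembling the pieces gives 4-ethyl-7-iododec-1-ene.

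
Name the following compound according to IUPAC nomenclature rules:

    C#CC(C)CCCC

Counting along the main chain through the multiple bond gives 7 carbons: the parent is heptane.
There is one C≡C triple bond, indicated by the ending -yne.
Number the chain so that numbering from this end puts the triple bond at C-1 rather than C-6.
That gives the triple bond between C-1 and C-2; a methyl group at C-3.
Putting it together: 3-methylhept-1-yne.

3-methylhept-1-yne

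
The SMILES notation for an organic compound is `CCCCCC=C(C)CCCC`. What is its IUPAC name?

The longest carbon chain that includes the multiple bond has 11 carbons, so the parent hydride is undecane.
A C=C double bond in the chain gives the infix -ene-.
Number the chain so that numbering from this end puts the double bond at C-5 rather than C-6.
With this numbering: the double bond between C-5 and C-6; a methyl group at C-5.
Assembling the pieces gives 5-methylundec-5-ene.

5-methylundec-5-ene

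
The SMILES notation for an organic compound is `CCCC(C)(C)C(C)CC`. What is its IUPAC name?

The longest continuous carbon chain has 7 atoms, so the parent hydride is heptane.
Choose the numbering such that the substituent locant set {3,4,4} is lower than {4,4,5} at the first point of difference.
With this numbering: methyl groups at C-3 and C-4 (×2).
The name is 3,4,4-trimethylheptane.

3,4,4-trimethylheptane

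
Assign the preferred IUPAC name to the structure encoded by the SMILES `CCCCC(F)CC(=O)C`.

The longest chain bearing the carbonyl is 8 carbons long (octane).
A ketone (C=O on an internal carbon) is the principal characteristic group, giving the suffix -one.
Number the chain so that numbering from this end puts the carbonyl group at C-2 rather than C-7.
With this numbering: the carbonyl at C-2; a fluoro group at C-4.
Putting it together: 4-fluorooctan-2-one.

4-fluorooctan-2-one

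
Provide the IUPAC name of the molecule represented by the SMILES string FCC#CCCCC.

The longest carbon chain that includes the multiple bond has 7 carbons, so the parent hydride is heptane.
The chain contains a C≡C triple bond, so the unsaturation ending is -yne.
Choose the numbering such that numbering from this end puts the triple bond at C-2 rather than C-5.
With this numbering: the triple bond between C-2 and C-3; a fluoro group at C-1.
Assembling the pieces gives 1-fluorohept-2-yne.

1-fluorohept-2-yne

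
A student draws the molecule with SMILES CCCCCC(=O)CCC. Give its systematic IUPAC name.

nonan-4-one

The longest carbon chain that includes the carbonyl has 9 carbons, so the parent hydride is nonane.
The highest-priority functional group is a ketone (C=O on an internal carbon), so the name ends in -one.
Choose the numbering such that numbering from this end puts the carbonyl group at C-4 rather than C-6.
That gives the carbonyl at C-4.
Assembling the pieces gives nonan-4-one.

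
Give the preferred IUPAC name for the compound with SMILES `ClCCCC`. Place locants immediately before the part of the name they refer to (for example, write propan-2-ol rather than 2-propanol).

1-chlorobutane

The parent chain contains 4 carbons (butane).
Choose the numbering such that the substituent locant set {1} is lower than {4} at the first point of difference.
That gives a chloro group at C-1.
Putting it together: 1-chlorobutane.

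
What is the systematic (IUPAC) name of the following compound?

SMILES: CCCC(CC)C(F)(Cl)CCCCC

The parent chain contains 10 carbons (decane).
Number the chain so that the substituent locant set {4,5,5} is lower than {6,6,7} at the first point of difference.
That gives a chloro group at C-5; an ethyl group at C-4; a fluoro group at C-5.
The substituents are ordered alphabetically, ignoring any di-/tri- multipliers.
Assembling the pieces gives 5-chloro-4-ethyl-5-fluorodecane.

5-chloro-4-ethyl-5-fluorodecane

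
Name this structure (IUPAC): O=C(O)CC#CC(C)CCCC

Counting along the main chain through the –COOH group and the multiple bond gives 9 carbons: the parent is nonane.
A carboxylic acid (terminal –COOH) is the principal characteristic group, giving the suffix -oic acid.
A C≡C triple bond in the chain gives the infix -yne-.
Number the chain so that the carboxylic acid carbon is C-1 by definition.
That gives the triple bond between C-3 and C-4; a methyl group at C-5.
The name is 5-methylnon-3-ynoic acid.

5-methylnon-3-ynoic acid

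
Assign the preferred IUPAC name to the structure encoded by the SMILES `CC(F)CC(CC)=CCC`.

4-ethyl-6-fluorohept-3-ene

The longest chain bearing the multiple bond is 7 carbons long (heptane).
A C=C double bond in the chain gives the infix -ene-.
Choose the numbering such that numbering from this end puts the double bond at C-3 rather than C-4.
That gives the double bond between C-3 and C-4; an ethyl group at C-4; a fluoro group at C-6.
The substituents are ordered alphabetically, ignoring any di-/tri- multipliers.
The name is 4-ethyl-6-fluorohept-3-ene.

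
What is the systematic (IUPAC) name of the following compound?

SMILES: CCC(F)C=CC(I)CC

Counting along the main chain through the multiple bond gives 8 carbons: the parent is octane.
A C=C double bond in the chain gives the infix -ene-.
Choose the numbering such that the locant sets are identical either way, so the alphabetically earlier fluoro substituent takes the lower locant (3 rather than 6).
This places the double bond between C-4 and C-5; a fluoro group at C-3; an iodo group at C-6.
The substituents are ordered alphabetically, ignoring any di-/tri- multipliers.
Putting it together: 3-fluoro-6-iodooct-4-ene.

3-fluoro-6-iodooct-4-ene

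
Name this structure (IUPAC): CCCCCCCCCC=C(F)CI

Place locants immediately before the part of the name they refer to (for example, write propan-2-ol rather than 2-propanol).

Counting along the main chain through the multiple bond gives 12 carbons: the parent is dodecane.
There is one C=C double bond, indicated by the ending -ene.
Number the chain so that numbering from this end puts the double bond at C-2 rather than C-10.
This places the double bond between C-2 and C-3; a fluoro group at C-2; an iodo group at C-1.
Substituent prefixes are cited in alphabetical order (multiplying prefixes like di-/tri- are ignored for ordering).
The name is 2-fluoro-1-iodododec-2-ene.

2-fluoro-1-iodododec-2-ene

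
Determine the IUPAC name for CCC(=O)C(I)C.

The longest carbon chain that includes the carbonyl has 5 carbons, so the parent hydride is pentane.
The highest-priority functional group is a ketone (C=O on an internal carbon), so the name ends in -one.
Choose the numbering such that the substituent locant set {2} is lower than {4} at the first point of difference.
This places the carbonyl at C-3; an iodo group at C-2.
The name is 2-iodopentan-3-one.

2-iodopentan-3-one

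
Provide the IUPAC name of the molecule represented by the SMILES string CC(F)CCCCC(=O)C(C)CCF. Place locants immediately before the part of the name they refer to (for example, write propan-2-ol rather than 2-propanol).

1,9-difluoro-3-methyldecan-4-one

The longest carbon chain that includes the carbonyl has 10 carbons, so the parent hydride is decane.
The highest-priority functional group is a ketone (C=O on an internal carbon), so the name ends in -one.
Number the chain so that numbering from this end puts the carbonyl group at C-4 rather than C-7.
This places the carbonyl at C-4; fluoro groups at C-1 and C-9; a methyl group at C-3.
Substituent prefixes are cited in alphabetical order (multiplying prefixes like di-/tri- are ignored for ordering).
Putting it together: 1,9-difluoro-3-methyldecan-4-one.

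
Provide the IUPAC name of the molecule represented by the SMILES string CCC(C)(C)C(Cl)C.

The parent chain contains 5 carbons (pentane).
The numbering direction is chosen so that the substituent locant set {2,3,3} is lower than {3,3,4} at the first point of difference.
This places a chloro group at C-2; two methyl groups at C-3.
Substituent prefixes are cited in alphabetical order (multiplying prefixes like di-/tri- are ignored for ordering).
Assembling the pieces gives 2-chloro-3,3-dimethylpentane.

2-chloro-3,3-dimethylpentane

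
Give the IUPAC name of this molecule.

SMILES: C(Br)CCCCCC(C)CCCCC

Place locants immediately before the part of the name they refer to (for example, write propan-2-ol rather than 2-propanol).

1-bromo-7-methyldodecane

The longest carbon chain is 12 atoms: the parent is dodecane.
Number the chain so that the substituent locant set {1,7} is lower than {6,12} at the first point of difference.
This places a bromo group at C-1; a methyl group at C-7.
Prefixes are listed alphabetically: bromo, methyl.
The name is 1-bromo-7-methyldodecane.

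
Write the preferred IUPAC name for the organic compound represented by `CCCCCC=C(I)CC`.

The longest carbon chain that includes the multiple bond has 9 carbons, so the parent hydride is nonane.
The chain contains a C=C double bond, so the unsaturation ending is -ene.
Choose the numbering such that numbering from this end puts the double bond at C-3 rather than C-6.
This places the double bond between C-3 and C-4; an iodo group at C-3.
The name is 3-iodonon-3-ene.

3-iodonon-3-ene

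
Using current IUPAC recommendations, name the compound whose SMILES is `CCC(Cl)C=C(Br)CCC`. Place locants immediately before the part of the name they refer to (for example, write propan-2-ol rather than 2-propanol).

The longest carbon chain that includes the multiple bond has 8 carbons, so the parent hydride is octane.
There is one C=C double bond, indicated by the ending -ene.
The numbering direction is chosen so that the substituent locant set {3,5} is lower than {4,6} at the first point of difference.
This places the double bond between C-4 and C-5; a bromo group at C-5; a chloro group at C-3.
The substituents are ordered alphabetically, ignoring any di-/tri- multipliers.
The name is 5-bromo-3-chlorooct-4-ene.

5-bromo-3-chlorooct-4-ene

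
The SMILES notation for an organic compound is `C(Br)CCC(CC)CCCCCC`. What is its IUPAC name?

1-bromo-4-ethyldecane

The parent chain contains 10 carbons (decane).
Choose the numbering such that the substituent locant set {1,4} is lower than {7,10} at the first point of difference.
With this numbering: a bromo group at C-1; an ethyl group at C-4.
Substituent prefixes are cited in alphabetical order (multiplying prefixes like di-/tri- are ignored for ordering).
The name is 1-bromo-4-ethyldecane.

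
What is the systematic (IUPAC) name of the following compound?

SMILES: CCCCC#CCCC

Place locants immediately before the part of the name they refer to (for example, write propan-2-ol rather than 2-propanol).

The longest chain bearing the multiple bond is 9 carbons long (nonane).
The chain contains a C≡C triple bond, so the unsaturation ending is -yne.
Choose the numbering such that numbering from this end puts the triple bond at C-4 rather than C-5.
With this numbering: the triple bond between C-4 and C-5.
Assembling the pieces gives non-4-yne.

non-4-yne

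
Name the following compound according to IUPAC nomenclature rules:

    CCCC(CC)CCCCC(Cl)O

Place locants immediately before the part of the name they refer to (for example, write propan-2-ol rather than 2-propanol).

The longest chain bearing the –OH group is 9 carbons long (nonane).
The principal characteristic group is an alcohol (–OH), named with the suffix -ol.
The numbering direction is chosen so that numbering from this end puts the hydroxyl group at C-1 rather than C-9.
This places the hydroxyl at C-1; a chloro group at C-1; an ethyl group at C-6.
Prefixes are listed alphabetically: chloro, ethyl.
Assembling the pieces gives 1-chloro-6-ethylnonan-1-ol.

1-chloro-6-ethylnonan-1-ol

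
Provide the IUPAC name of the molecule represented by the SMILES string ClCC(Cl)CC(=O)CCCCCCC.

1,2-dichloroundecan-4-one

Counting along the main chain through the carbonyl gives 11 carbons: the parent is undecane.
A ketone (C=O on an internal carbon) is the principal characteristic group, giving the suffix -one.
Number the chain so that numbering from this end puts the carbonyl group at C-4 rather than C-8.
With this numbering: the carbonyl at C-4; chloro groups at C-1 and C-2.
Assembling the pieces gives 1,2-dichloroundecan-4-one.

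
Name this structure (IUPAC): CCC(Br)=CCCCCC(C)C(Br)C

3,10-dibromo-9-methylundec-3-ene

The longest chain bearing the multiple bond is 11 carbons long (undecane).
A C=C double bond in the chain gives the infix -ene-.
Number the chain so that numbering from this end puts the double bond at C-3 rather than C-8.
With this numbering: the double bond between C-3 and C-4; bromo groups at C-3 and C-10; a methyl group at C-9.
Prefixes are listed alphabetically: bromo, methyl.
Assembling the pieces gives 3,10-dibromo-9-methylundec-3-ene.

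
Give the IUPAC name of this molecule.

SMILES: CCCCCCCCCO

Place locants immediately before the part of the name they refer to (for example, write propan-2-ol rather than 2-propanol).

The longest carbon chain that includes the –OH group has 9 carbons, so the parent hydride is nonane.
An alcohol (–OH) is the principal characteristic group, giving the suffix -ol.
Choose the numbering such that numbering from this end puts the hydroxyl group at C-1 rather than C-9.
This places the hydroxyl at C-1.
Assembling the pieces gives nonan-1-ol.

nonan-1-ol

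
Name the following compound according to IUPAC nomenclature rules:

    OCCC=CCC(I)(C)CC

6-iodo-6-methyloct-3-en-1-ol

Counting along the main chain through the –OH group and the multiple bond gives 8 carbons: the parent is octane.
The principal characteristic group is an alcohol (–OH), named with the suffix -ol.
There is one C=C double bond, indicated by the ending -ene.
Choose the numbering such that numbering from this end puts the hydroxyl group at C-1 rather than C-8.
This places the hydroxyl at C-1; the double bond between C-3 and C-4; an iodo group at C-6; a methyl group at C-6.
Prefixes are listed alphabetically: iodo, methyl.
Assembling the pieces gives 6-iodo-6-methyloct-3-en-1-ol.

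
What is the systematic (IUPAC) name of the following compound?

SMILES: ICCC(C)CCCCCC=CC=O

11-iodo-9-methylundec-2-enal

The longest carbon chain that includes the –CHO group and the multiple bond has 11 carbons, so the parent hydride is undecane.
The highest-priority functional group is an aldehyde (terminal –CHO), so the name ends in -al.
There is one C=C double bond, indicated by the ending -ene.
Number the chain so that the aldehyde carbon is C-1 by definition.
This places the double bond between C-2 and C-3; an iodo group at C-11; a methyl group at C-9.
The substituents are ordered alphabetically, ignoring any di-/tri- multipliers.
Putting it together: 11-iodo-9-methylundec-2-enal.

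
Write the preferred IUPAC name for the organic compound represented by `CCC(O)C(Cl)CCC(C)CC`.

Counting along the main chain through the –OH group gives 9 carbons: the parent is nonane.
The principal characteristic group is an alcohol (–OH), named with the suffix -ol.
Number the chain so that numbering from this end puts the hydroxyl group at C-3 rather than C-7.
This places the hydroxyl at C-3; a chloro group at C-4; a methyl group at C-7.
Substituent prefixes are cited in alphabetical order (multiplying prefixes like di-/tri- are ignored for ordering).
Putting it together: 4-chloro-7-methylnonan-3-ol.

4-chloro-7-methylnonan-3-ol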